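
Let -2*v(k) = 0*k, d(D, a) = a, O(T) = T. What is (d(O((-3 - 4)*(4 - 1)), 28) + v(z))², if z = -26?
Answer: 784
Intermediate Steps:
v(k) = 0 (v(k) = -0*k = -½*0 = 0)
(d(O((-3 - 4)*(4 - 1)), 28) + v(z))² = (28 + 0)² = 28² = 784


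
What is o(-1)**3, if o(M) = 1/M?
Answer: -1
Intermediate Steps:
o(M) = 1/M
o(-1)**3 = (1/(-1))**3 = (-1)**3 = -1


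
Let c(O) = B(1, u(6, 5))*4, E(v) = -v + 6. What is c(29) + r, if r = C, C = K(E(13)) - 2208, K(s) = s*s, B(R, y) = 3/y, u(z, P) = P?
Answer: -10783/5 ≈ -2156.6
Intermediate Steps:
E(v) = 6 - v
K(s) = s²
c(O) = 12/5 (c(O) = (3/5)*4 = (3*(⅕))*4 = (⅗)*4 = 12/5)
C = -2159 (C = (6 - 1*13)² - 2208 = (6 - 13)² - 2208 = (-7)² - 2208 = 49 - 2208 = -2159)
r = -2159
c(29) + r = 12/5 - 2159 = -10783/5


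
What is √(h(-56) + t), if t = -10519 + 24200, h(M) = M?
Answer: 5*√545 ≈ 116.73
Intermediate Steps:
t = 13681
√(h(-56) + t) = √(-56 + 13681) = √13625 = 5*√545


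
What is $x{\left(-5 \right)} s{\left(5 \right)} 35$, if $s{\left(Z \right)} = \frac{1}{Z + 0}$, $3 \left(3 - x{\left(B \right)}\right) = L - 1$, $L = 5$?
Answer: $\frac{35}{3} \approx 11.667$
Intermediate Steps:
$x{\left(B \right)} = \frac{5}{3}$ ($x{\left(B \right)} = 3 - \frac{5 - 1}{3} = 3 - \frac{4}{3} = \frac{5}{3}$)
$s{\left(Z \right)} = \frac{1}{Z}$
$x{\left(-5 \right)} s{\left(5 \right)} 35 = \frac{5}{3 \cdot 5} \cdot 35 = \frac{5}{3} \cdot \frac{1}{5} \cdot 35 = \frac{1}{3} \cdot 35 = \frac{35}{3}$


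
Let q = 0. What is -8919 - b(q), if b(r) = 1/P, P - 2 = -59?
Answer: -508382/57 ≈ -8919.0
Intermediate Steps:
P = -57 (P = 2 - 59 = -57)
b(r) = -1/57 (b(r) = 1/(-57) = -1/57)
-8919 - b(q) = -8919 - 1*(-1/57) = -8919 + 1/57 = -508382/57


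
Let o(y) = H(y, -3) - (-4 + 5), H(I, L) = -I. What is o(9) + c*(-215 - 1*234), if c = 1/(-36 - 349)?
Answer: -3401/385 ≈ -8.8338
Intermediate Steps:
o(y) = -1 - y (o(y) = -y - (-4 + 5) = -y - 1*1 = -y - 1 = -1 - y)
c = -1/385 (c = 1/(-385) = -1/385 ≈ -0.0025974)
o(9) + c*(-215 - 1*234) = (-1 - 1*9) - (-215 - 1*234)/385 = (-1 - 9) - (-215 - 234)/385 = -10 - 1/385*(-449) = -10 + 449/385 = -3401/385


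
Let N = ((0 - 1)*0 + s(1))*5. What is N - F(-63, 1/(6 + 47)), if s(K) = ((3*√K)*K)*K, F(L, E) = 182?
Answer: -167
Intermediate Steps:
s(K) = 3*K^(5/2) (s(K) = (3*K^(3/2))*K = 3*K^(5/2))
N = 15 (N = ((0 - 1)*0 + 3*1^(5/2))*5 = (-1*0 + 3*1)*5 = (0 + 3)*5 = 3*5 = 15)
N - F(-63, 1/(6 + 47)) = 15 - 1*182 = 15 - 182 = -167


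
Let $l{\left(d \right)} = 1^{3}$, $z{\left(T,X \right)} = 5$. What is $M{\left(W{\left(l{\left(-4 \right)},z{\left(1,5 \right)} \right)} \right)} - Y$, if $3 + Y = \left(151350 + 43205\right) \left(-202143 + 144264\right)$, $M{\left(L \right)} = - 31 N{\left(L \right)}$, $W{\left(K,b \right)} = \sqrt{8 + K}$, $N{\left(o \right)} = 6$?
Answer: $11260648662$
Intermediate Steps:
$l{\left(d \right)} = 1$
$M{\left(L \right)} = -186$ ($M{\left(L \right)} = \left(-31\right) 6 = -186$)
$Y = -11260648848$ ($Y = -3 + \left(151350 + 43205\right) \left(-202143 + 144264\right) = -3 + 194555 \left(-57879\right) = -3 - 11260648845 = -11260648848$)
$M{\left(W{\left(l{\left(-4 \right)},z{\left(1,5 \right)} \right)} \right)} - Y = -186 - -11260648848 = -186 + 11260648848 = 11260648662$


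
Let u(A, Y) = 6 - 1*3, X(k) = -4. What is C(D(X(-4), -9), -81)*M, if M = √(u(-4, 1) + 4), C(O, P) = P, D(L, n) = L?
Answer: -81*√7 ≈ -214.31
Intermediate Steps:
u(A, Y) = 3 (u(A, Y) = 6 - 3 = 3)
M = √7 (M = √(3 + 4) = √7 ≈ 2.6458)
C(D(X(-4), -9), -81)*M = -81*√7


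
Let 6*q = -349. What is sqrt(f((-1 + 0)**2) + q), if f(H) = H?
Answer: 7*I*sqrt(42)/6 ≈ 7.5609*I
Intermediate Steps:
q = -349/6 (q = (1/6)*(-349) = -349/6 ≈ -58.167)
sqrt(f((-1 + 0)**2) + q) = sqrt((-1 + 0)**2 - 349/6) = sqrt((-1)**2 - 349/6) = sqrt(1 - 349/6) = sqrt(-343/6) = 7*I*sqrt(42)/6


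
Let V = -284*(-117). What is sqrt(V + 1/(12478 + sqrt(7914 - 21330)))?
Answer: sqrt(33228 + 1/(12478 + 2*I*sqrt(3354))) ≈ 182.29 - 0.e-9*I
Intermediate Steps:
V = 33228
sqrt(V + 1/(12478 + sqrt(7914 - 21330))) = sqrt(33228 + 1/(12478 + sqrt(7914 - 21330))) = sqrt(33228 + 1/(12478 + sqrt(-13416))) = sqrt(33228 + 1/(12478 + 2*I*sqrt(3354)))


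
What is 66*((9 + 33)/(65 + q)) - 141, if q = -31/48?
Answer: -302493/3089 ≈ -97.926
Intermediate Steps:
q = -31/48 (q = -31*1/48 = -31/48 ≈ -0.64583)
66*((9 + 33)/(65 + q)) - 141 = 66*((9 + 33)/(65 - 31/48)) - 141 = 66*(42/(3089/48)) - 141 = 66*(42*(48/3089)) - 141 = 66*(2016/3089) - 141 = 133056/3089 - 141 = -302493/3089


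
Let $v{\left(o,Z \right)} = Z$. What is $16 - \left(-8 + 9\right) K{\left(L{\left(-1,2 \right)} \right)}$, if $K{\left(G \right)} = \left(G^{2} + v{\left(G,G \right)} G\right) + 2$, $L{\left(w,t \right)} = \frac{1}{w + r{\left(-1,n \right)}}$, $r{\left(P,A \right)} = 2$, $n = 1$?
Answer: $12$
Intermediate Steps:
$L{\left(w,t \right)} = \frac{1}{2 + w}$ ($L{\left(w,t \right)} = \frac{1}{w + 2} = \frac{1}{2 + w}$)
$K{\left(G \right)} = 2 + 2 G^{2}$ ($K{\left(G \right)} = \left(G^{2} + G G\right) + 2 = \left(G^{2} + G^{2}\right) + 2 = 2 G^{2} + 2 = 2 + 2 G^{2}$)
$16 - \left(-8 + 9\right) K{\left(L{\left(-1,2 \right)} \right)} = 16 - \left(-8 + 9\right) \left(2 + 2 \left(\frac{1}{2 - 1}\right)^{2}\right) = 16 - 1 \left(2 + 2 \left(1^{-1}\right)^{2}\right) = 16 - 1 \left(2 + 2 \cdot 1^{2}\right) = 16 - 1 \left(2 + 2 \cdot 1\right) = 16 - 1 \left(2 + 2\right) = 16 - 1 \cdot 4 = 16 - 4 = 12$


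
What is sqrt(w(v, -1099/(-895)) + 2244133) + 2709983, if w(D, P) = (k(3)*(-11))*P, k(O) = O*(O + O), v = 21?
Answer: 2709983 + sqrt(1797411882535)/895 ≈ 2.7115e+6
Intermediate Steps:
k(O) = 2*O**2 (k(O) = O*(2*O) = 2*O**2)
w(D, P) = -198*P (w(D, P) = ((2*3**2)*(-11))*P = ((2*9)*(-11))*P = (18*(-11))*P = -198*P)
sqrt(w(v, -1099/(-895)) + 2244133) + 2709983 = sqrt(-(-217602)/(-895) + 2244133) + 2709983 = sqrt(-(-217602)*(-1)/895 + 2244133) + 2709983 = sqrt(-198*1099/895 + 2244133) + 2709983 = sqrt(-217602/895 + 2244133) + 2709983 = sqrt(2008281433/895) + 2709983 = sqrt(1797411882535)/895 + 2709983 = 2709983 + sqrt(1797411882535)/895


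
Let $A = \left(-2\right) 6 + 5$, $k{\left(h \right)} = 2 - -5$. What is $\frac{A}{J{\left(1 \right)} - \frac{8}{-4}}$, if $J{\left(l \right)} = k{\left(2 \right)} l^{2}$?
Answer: $- \frac{7}{9} \approx -0.77778$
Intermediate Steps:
$k{\left(h \right)} = 7$ ($k{\left(h \right)} = 2 + 5 = 7$)
$J{\left(l \right)} = 7 l^{2}$
$A = -7$ ($A = -12 + 5 = -7$)
$\frac{A}{J{\left(1 \right)} - \frac{8}{-4}} = \frac{1}{7 \cdot 1^{2} - \frac{8}{-4}} \left(-7\right) = \frac{1}{7 \cdot 1 - -2} \left(-7\right) = \frac{1}{7 + 2} \left(-7\right) = \frac{1}{9} \left(-7\right) = - \frac{7}{9}$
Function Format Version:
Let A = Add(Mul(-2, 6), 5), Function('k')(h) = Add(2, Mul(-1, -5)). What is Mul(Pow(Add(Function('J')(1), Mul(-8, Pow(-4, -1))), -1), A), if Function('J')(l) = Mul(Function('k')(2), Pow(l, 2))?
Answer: Rational(-7, 9) ≈ -0.77778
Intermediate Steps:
Function('k')(h) = 7 (Function('k')(h) = Add(2, 5) = 7)
Function('J')(l) = Mul(7, Pow(l, 2))
A = -7 (A = Add(-12, 5) = -7)
Mul(Pow(Add(Function('J')(1), Mul(-8, Pow(-4, -1))), -1), A) = Mul(Pow(Add(Mul(7, Pow(1, 2)), Mul(-8, Pow(-4, -1))), -1), -7) = Mul(Pow(Add(Mul(7, 1), Mul(-8, Rational(-1, 4))), -1), -7) = Mul(Pow(Add(7, 2), -1), -7) = Mul(Pow(9, -1), -7) = Mul(Rational(1, 9), -7) = Rational(-7, 9)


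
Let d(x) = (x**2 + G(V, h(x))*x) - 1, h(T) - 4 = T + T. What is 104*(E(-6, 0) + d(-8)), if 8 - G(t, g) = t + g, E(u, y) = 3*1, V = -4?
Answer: -13104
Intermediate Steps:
h(T) = 4 + 2*T (h(T) = 4 + (T + T) = 4 + 2*T)
E(u, y) = 3
G(t, g) = 8 - g - t (G(t, g) = 8 - (t + g) = 8 - (g + t) = 8 + (-g - t) = 8 - g - t)
d(x) = -1 + x**2 + x*(8 - 2*x) (d(x) = (x**2 + (8 - (4 + 2*x) - 1*(-4))*x) - 1 = (x**2 + (8 + (-4 - 2*x) + 4)*x) - 1 = (x**2 + (8 - 2*x)*x) - 1 = (x**2 + x*(8 - 2*x)) - 1 = -1 + x**2 + x*(8 - 2*x))
104*(E(-6, 0) + d(-8)) = 104*(3 + (-1 - 1*(-8)**2 + 8*(-8))) = 104*(3 + (-1 - 1*64 - 64)) = 104*(3 + (-1 - 64 - 64)) = 104*(3 - 129) = 104*(-126) = -13104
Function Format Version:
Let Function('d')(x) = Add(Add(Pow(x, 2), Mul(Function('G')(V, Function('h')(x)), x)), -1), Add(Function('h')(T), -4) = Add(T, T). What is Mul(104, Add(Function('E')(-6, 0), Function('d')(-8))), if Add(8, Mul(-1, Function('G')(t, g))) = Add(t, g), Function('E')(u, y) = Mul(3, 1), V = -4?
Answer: -13104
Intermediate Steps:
Function('h')(T) = Add(4, Mul(2, T)) (Function('h')(T) = Add(4, Add(T, T)) = Add(4, Mul(2, T)))
Function('E')(u, y) = 3
Function('G')(t, g) = Add(8, Mul(-1, g), Mul(-1, t)) (Function('G')(t, g) = Add(8, Mul(-1, Add(t, g))) = Add(8, Mul(-1, Add(g, t))) = Add(8, Add(Mul(-1, g), Mul(-1, t))) = Add(8, Mul(-1, g), Mul(-1, t)))
Function('d')(x) = Add(-1, Pow(x, 2), Mul(x, Add(8, Mul(-2, x)))) (Function('d')(x) = Add(Add(Pow(x, 2), Mul(Add(8, Mul(-1, Add(4, Mul(2, x))), Mul(-1, -4)), x)), -1) = Add(Add(Pow(x, 2), Mul(Add(8, Add(-4, Mul(-2, x)), 4), x)), -1) = Add(Add(Pow(x, 2), Mul(Add(8, Mul(-2, x)), x)), -1) = Add(Add(Pow(x, 2), Mul(x, Add(8, Mul(-2, x)))), -1) = Add(-1, Pow(x, 2), Mul(x, Add(8, Mul(-2, x)))))
Mul(104, Add(Function('E')(-6, 0), Function('d')(-8))) = Mul(104, Add(3, Add(-1, Mul(-1, Pow(-8, 2)), Mul(8, -8)))) = Mul(104, Add(3, Add(-1, Mul(-1, 64), -64))) = Mul(104, Add(3, Add(-1, -64, -64))) = Mul(104, Add(3, -129)) = Mul(104, -126) = -13104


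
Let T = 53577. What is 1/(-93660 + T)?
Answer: -1/40083 ≈ -2.4948e-5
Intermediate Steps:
1/(-93660 + T) = 1/(-93660 + 53577) = 1/(-40083) = -1/40083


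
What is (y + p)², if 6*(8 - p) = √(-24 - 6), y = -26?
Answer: (108 + I*√30)²/36 ≈ 323.17 + 32.863*I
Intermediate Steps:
p = 8 - I*√30/6 (p = 8 - √(-24 - 6)/6 = 8 - I*√30/6 ≈ 8.0 - 0.91287*I)
(y + p)² = (-26 + (8 - I*√30/6))² = (-18 - I*√30/6)²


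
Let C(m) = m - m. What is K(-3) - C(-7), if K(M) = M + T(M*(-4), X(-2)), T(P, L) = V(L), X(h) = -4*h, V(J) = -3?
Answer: -6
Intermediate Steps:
C(m) = 0
T(P, L) = -3
K(M) = -3 + M (K(M) = M - 3 = -3 + M)
K(-3) - C(-7) = (-3 - 3) - 1*0 = -6 + 0 = -6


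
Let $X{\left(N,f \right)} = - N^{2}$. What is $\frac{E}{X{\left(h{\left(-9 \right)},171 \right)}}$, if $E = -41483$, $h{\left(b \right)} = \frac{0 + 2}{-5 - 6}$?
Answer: $\frac{5019443}{4} \approx 1.2549 \cdot 10^{6}$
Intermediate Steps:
$h{\left(b \right)} = - \frac{2}{11}$ ($h{\left(b \right)} = \frac{2}{-11} = 2 \left(- \frac{1}{11}\right) = - \frac{2}{11}$)
$\frac{E}{X{\left(h{\left(-9 \right)},171 \right)}} = - \frac{41483}{\left(-1\right) \left(- \frac{2}{11}\right)^{2}} = - \frac{41483}{\left(-1\right) \frac{4}{121}} = - \frac{41483}{- \frac{4}{121}} = \left(-41483\right) \left(- \frac{121}{4}\right) = \frac{5019443}{4}$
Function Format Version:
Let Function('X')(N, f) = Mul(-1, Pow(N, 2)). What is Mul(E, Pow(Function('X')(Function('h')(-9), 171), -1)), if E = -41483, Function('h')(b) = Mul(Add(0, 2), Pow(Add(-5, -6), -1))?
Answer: Rational(5019443, 4) ≈ 1.2549e+6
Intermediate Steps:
Function('h')(b) = Rational(-2, 11) (Function('h')(b) = Mul(2, Pow(-11, -1)) = Mul(2, Rational(-1, 11)) = Rational(-2, 11))
Mul(E, Pow(Function('X')(Function('h')(-9), 171), -1)) = Mul(-41483, Pow(Mul(-1, Pow(Rational(-2, 11), 2)), -1)) = Mul(-41483, Pow(Mul(-1, Rational(4, 121)), -1)) = Mul(-41483, Pow(Rational(-4, 121), -1)) = Mul(-41483, Rational(-121, 4)) = Rational(5019443, 4)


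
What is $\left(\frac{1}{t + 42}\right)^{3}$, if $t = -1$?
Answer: $\frac{1}{68921} \approx 1.4509 \cdot 10^{-5}$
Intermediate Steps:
$\left(\frac{1}{t + 42}\right)^{3} = \left(\frac{1}{-1 + 42}\right)^{3} = \left(\frac{1}{41}\right)^{3} = \frac{1}{68921}$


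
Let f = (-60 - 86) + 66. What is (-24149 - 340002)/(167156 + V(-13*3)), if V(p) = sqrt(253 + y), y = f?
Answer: -60870024556/27941128163 + 364151*sqrt(173)/27941128163 ≈ -2.1783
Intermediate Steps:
f = -80 (f = -146 + 66 = -80)
y = -80
V(p) = sqrt(173) (V(p) = sqrt(253 - 80) = sqrt(173))
(-24149 - 340002)/(167156 + V(-13*3)) = (-24149 - 340002)/(167156 + sqrt(173)) = -364151/(167156 + sqrt(173))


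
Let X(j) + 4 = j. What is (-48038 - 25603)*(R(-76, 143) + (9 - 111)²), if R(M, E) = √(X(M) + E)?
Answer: -766160964 - 220923*√7 ≈ -7.6675e+8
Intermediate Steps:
X(j) = -4 + j
R(M, E) = √(-4 + E + M) (R(M, E) = √((-4 + M) + E) = √(-4 + E + M))
(-48038 - 25603)*(R(-76, 143) + (9 - 111)²) = (-48038 - 25603)*(√(-4 + 143 - 76) + (9 - 111)²) = -73641*(√63 + (-102)²) = -73641*(3*√7 + 10404) = -73641*(10404 + 3*√7) = -766160964 - 220923*√7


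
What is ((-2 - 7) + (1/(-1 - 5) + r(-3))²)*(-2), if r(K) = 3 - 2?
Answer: 299/18 ≈ 16.611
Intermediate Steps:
r(K) = 1
((-2 - 7) + (1/(-1 - 5) + r(-3))²)*(-2) = ((-2 - 7) + (1/(-1 - 5) + 1)²)*(-2) = (-9 + (1/(-6) + 1)²)*(-2) = (-9 + (-⅙ + 1)²)*(-2) = (-9 + (⅚)²)*(-2) = (-9 + 25/36)*(-2) = -299/36*(-2) = 299/18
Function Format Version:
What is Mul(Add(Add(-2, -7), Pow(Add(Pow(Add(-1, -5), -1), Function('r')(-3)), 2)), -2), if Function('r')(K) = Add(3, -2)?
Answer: Rational(299, 18) ≈ 16.611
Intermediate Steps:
Function('r')(K) = 1
Mul(Add(Add(-2, -7), Pow(Add(Pow(Add(-1, -5), -1), Function('r')(-3)), 2)), -2) = Mul(Add(Add(-2, -7), Pow(Add(Pow(Add(-1, -5), -1), 1), 2)), -2) = Mul(Add(-9, Pow(Add(Pow(-6, -1), 1), 2)), -2) = Mul(Add(-9, Pow(Add(Rational(-1, 6), 1), 2)), -2) = Mul(Add(-9, Pow(Rational(5, 6), 2)), -2) = Mul(Add(-9, Rational(25, 36)), -2) = Mul(Rational(-299, 36), -2) = Rational(299, 18)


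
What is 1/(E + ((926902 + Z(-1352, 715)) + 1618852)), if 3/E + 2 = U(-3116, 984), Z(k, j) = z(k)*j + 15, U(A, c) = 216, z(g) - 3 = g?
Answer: 214/338384079 ≈ 6.3242e-7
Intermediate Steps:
z(g) = 3 + g
Z(k, j) = 15 + j*(3 + k) (Z(k, j) = (3 + k)*j + 15 = j*(3 + k) + 15 = 15 + j*(3 + k))
E = 3/214 (E = 3/(-2 + 216) = 3/214 ≈ 0.014019)
1/(E + ((926902 + Z(-1352, 715)) + 1618852)) = 1/(3/214 + ((926902 + (15 + 715*(3 - 1352))) + 1618852)) = 1/(3/214 + ((926902 + (15 + 715*(-1349))) + 1618852)) = 1/(3/214 + ((926902 + (15 - 964535)) + 1618852)) = 1/(3/214 + ((926902 - 964520) + 1618852)) = 1/(3/214 + (-37618 + 1618852)) = 1/(3/214 + 1581234) = 1/(338384079/214) = 214/338384079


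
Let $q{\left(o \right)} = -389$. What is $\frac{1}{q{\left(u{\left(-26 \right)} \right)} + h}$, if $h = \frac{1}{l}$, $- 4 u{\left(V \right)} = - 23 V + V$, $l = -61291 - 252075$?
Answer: $- \frac{313366}{121899375} \approx -0.0025707$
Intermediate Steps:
$l = -313366$ ($l = -61291 - 252075 = -313366$)
$u{\left(V \right)} = \frac{11 V}{2}$ ($u{\left(V \right)} = - \frac{- 23 V + V}{4} = - \frac{\left(-22\right) V}{4} = \frac{11 V}{2}$)
$h = - \frac{1}{313366}$ ($h = \frac{1}{-313366} = - \frac{1}{313366} \approx -3.1912 \cdot 10^{-6}$)
$\frac{1}{q{\left(u{\left(-26 \right)} \right)} + h} = \frac{1}{-389 - \frac{1}{313366}} = \frac{1}{- \frac{121899375}{313366}} = - \frac{313366}{121899375}$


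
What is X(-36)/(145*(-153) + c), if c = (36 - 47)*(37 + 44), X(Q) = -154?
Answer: 77/11538 ≈ 0.0066736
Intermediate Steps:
c = -891 (c = -11*81 = -891)
X(-36)/(145*(-153) + c) = -154/(145*(-153) - 891) = -154/(-22185 - 891) = -154/(-23076) = -154*(-1/23076) = 77/11538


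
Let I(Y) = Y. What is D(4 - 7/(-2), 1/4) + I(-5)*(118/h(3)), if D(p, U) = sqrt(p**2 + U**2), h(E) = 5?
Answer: -118 + sqrt(901)/4 ≈ -110.50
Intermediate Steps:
D(p, U) = sqrt(U**2 + p**2)
D(4 - 7/(-2), 1/4) + I(-5)*(118/h(3)) = sqrt((1/4)**2 + (4 - 7/(-2))**2) - 590/5 = sqrt((1/4)**2 + (4 - 7*(-1)/2)**2) - 590/5 = sqrt(1/16 + (4 - 1*(-7/2))**2) - 5*118/5 = sqrt(1/16 + (4 + 7/2)**2) - 118 = sqrt(1/16 + (15/2)**2) - 118 = sqrt(1/16 + 225/4) - 118 = sqrt(901/16) - 118 = sqrt(901)/4 - 118 = -118 + sqrt(901)/4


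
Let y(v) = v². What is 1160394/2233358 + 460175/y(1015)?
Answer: 44464048526/46017224911 ≈ 0.96625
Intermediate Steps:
1160394/2233358 + 460175/y(1015) = 1160394/2233358 + 460175/(1015²) = 1160394*(1/2233358) + 460175/1030225 = 580197/1116679 + 460175*(1/1030225) = 580197/1116679 + 18407/41209 = 44464048526/46017224911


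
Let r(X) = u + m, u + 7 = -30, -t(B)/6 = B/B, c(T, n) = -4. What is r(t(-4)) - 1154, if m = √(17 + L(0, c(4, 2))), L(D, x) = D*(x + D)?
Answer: -1191 + √17 ≈ -1186.9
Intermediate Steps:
L(D, x) = D*(D + x)
t(B) = -6 (t(B) = -6*B/B = -6*1 = -6)
u = -37 (u = -7 - 30 = -37)
m = √17 (m = √(17 + 0*(0 - 4)) = √(17 + 0*(-4)) = √(17 + 0) = √17 ≈ 4.1231)
r(X) = -37 + √17
r(t(-4)) - 1154 = (-37 + √17) - 1154 = -1191 + √17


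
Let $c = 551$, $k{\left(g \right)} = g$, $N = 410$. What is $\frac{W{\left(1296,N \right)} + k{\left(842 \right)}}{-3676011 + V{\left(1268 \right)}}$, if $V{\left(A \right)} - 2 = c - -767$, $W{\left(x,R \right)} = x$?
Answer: $- \frac{2138}{3674691} \approx -0.00058182$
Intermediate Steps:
$V{\left(A \right)} = 1320$ ($V{\left(A \right)} = 2 + \left(551 - -767\right) = 2 + \left(551 + 767\right) = 2 + 1318 = 1320$)
$\frac{W{\left(1296,N \right)} + k{\left(842 \right)}}{-3676011 + V{\left(1268 \right)}} = \frac{1296 + 842}{-3676011 + 1320} = \frac{2138}{-3674691} = 2138 \left(- \frac{1}{3674691}\right) = - \frac{2138}{3674691}$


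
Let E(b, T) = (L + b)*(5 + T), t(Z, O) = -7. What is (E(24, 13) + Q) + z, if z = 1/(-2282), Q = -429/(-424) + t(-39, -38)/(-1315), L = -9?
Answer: 172414294943/636175960 ≈ 271.02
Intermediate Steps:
E(b, T) = (-9 + b)*(5 + T)
Q = 567103/557560 (Q = -429/(-424) - 7/(-1315) = -429*(-1/424) - 7*(-1/1315) = 429/424 + 7/1315 = 567103/557560 ≈ 1.0171)
z = -1/2282 ≈ -0.00043821
(E(24, 13) + Q) + z = ((-45 - 9*13 + 5*24 + 13*24) + 567103/557560) - 1/2282 = ((-45 - 117 + 120 + 312) + 567103/557560) - 1/2282 = (270 + 567103/557560) - 1/2282 = 151108303/557560 - 1/2282 = 172414294943/636175960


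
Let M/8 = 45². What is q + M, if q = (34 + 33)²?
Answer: 20689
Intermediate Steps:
M = 16200 (M = 8*45² = 8*2025 = 16200)
q = 4489 (q = 67² = 4489)
q + M = 4489 + 16200 = 20689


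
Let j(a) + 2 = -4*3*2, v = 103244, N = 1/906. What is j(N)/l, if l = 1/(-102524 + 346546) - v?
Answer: 6344572/25193807367 ≈ 0.00025183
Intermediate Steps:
N = 1/906 ≈ 0.0011038
j(a) = -26 (j(a) = -2 - 4*3*2 = -2 - 12*2 = -2 - 24 = -26)
l = -25193807367/244022 (l = 1/(-102524 + 346546) - 1*103244 = 1/244022 - 103244 = -25193807367/244022 ≈ -1.0324e+5)
j(N)/l = -26/(-25193807367/244022) = -26*(-244022/25193807367) = 6344572/25193807367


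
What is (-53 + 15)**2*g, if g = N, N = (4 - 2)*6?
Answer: 17328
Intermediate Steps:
N = 12 (N = 2*6 = 12)
g = 12
(-53 + 15)**2*g = (-53 + 15)**2*12 = (-38)**2*12 = 1444*12 = 17328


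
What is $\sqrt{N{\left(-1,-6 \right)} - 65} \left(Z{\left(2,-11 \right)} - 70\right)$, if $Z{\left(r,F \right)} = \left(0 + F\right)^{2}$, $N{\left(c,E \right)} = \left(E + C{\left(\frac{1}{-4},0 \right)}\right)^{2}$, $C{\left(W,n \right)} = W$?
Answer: $\frac{51 i \sqrt{415}}{4} \approx 259.74 i$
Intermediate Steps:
$N{\left(c,E \right)} = \left(- \frac{1}{4} + E\right)^{2}$ ($N{\left(c,E \right)} = \left(E + \frac{1}{-4}\right)^{2} = \left(E - \frac{1}{4}\right)^{2} = \left(- \frac{1}{4} + E\right)^{2}$)
$Z{\left(r,F \right)} = F^{2}$
$\sqrt{N{\left(-1,-6 \right)} - 65} \left(Z{\left(2,-11 \right)} - 70\right) = \sqrt{\frac{\left(-1 + 4 \left(-6\right)\right)^{2}}{16} - 65} \left(\left(-11\right)^{2} - 70\right) = \sqrt{\frac{\left(-1 - 24\right)^{2}}{16} - 65} \left(121 - 70\right) = \sqrt{\frac{\left(-25\right)^{2}}{16} - 65} \cdot 51 = \sqrt{\frac{1}{16} \cdot 625 - 65} \cdot 51 = \sqrt{\frac{625}{16} - 65} \cdot 51 = \sqrt{- \frac{415}{16}} \cdot 51 = \frac{i \sqrt{415}}{4} \cdot 51 = \frac{51 i \sqrt{415}}{4}$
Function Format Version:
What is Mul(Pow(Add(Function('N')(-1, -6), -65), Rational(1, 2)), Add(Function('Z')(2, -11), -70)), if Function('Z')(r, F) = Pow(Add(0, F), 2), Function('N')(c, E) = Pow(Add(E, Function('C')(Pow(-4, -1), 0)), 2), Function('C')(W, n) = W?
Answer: Mul(Rational(51, 4), I, Pow(415, Rational(1, 2))) ≈ Mul(259.74, I)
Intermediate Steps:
Function('N')(c, E) = Pow(Add(Rational(-1, 4), E), 2) (Function('N')(c, E) = Pow(Add(E, Pow(-4, -1)), 2) = Pow(Add(E, Rational(-1, 4)), 2) = Pow(Add(Rational(-1, 4), E), 2))
Function('Z')(r, F) = Pow(F, 2)
Mul(Pow(Add(Function('N')(-1, -6), -65), Rational(1, 2)), Add(Function('Z')(2, -11), -70)) = Mul(Pow(Add(Mul(Rational(1, 16), Pow(Add(-1, Mul(4, -6)), 2)), -65), Rational(1, 2)), Add(Pow(-11, 2), -70)) = Mul(Pow(Add(Mul(Rational(1, 16), Pow(Add(-1, -24), 2)), -65), Rational(1, 2)), Add(121, -70)) = Mul(Pow(Add(Mul(Rational(1, 16), Pow(-25, 2)), -65), Rational(1, 2)), 51) = Mul(Pow(Add(Mul(Rational(1, 16), 625), -65), Rational(1, 2)), 51) = Mul(Pow(Add(Rational(625, 16), -65), Rational(1, 2)), 51) = Mul(Pow(Rational(-415, 16), Rational(1, 2)), 51) = Mul(Mul(Rational(1, 4), I, Pow(415, Rational(1, 2))), 51) = Mul(Rational(51, 4), I, Pow(415, Rational(1, 2)))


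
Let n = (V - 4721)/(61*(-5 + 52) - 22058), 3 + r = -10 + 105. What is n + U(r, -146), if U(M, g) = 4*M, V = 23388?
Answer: 7043621/19191 ≈ 367.03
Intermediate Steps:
r = 92 (r = -3 + (-10 + 105) = -3 + 95 = 92)
n = -18667/19191 (n = (23388 - 4721)/(61*(-5 + 52) - 22058) = 18667/(61*47 - 22058) = 18667/(2867 - 22058) = 18667/(-19191) = 18667*(-1/19191) = -18667/19191 ≈ -0.97270)
n + U(r, -146) = -18667/19191 + 4*92 = -18667/19191 + 368 = 7043621/19191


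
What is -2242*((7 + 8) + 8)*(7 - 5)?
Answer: -103132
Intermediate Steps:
-2242*((7 + 8) + 8)*(7 - 5) = -2242*(15 + 8)*2 = -51566*2 = -2242*46 = -103132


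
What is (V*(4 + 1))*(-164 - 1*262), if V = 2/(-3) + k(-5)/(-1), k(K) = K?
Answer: -9230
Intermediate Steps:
V = 13/3 (V = 2/(-3) - 5/(-1) = 2*(-⅓) - 5*(-1) = -⅔ + 5 = 13/3 ≈ 4.3333)
(V*(4 + 1))*(-164 - 1*262) = (13*(4 + 1)/3)*(-164 - 1*262) = ((13/3)*5)*(-164 - 262) = (65/3)*(-426) = -9230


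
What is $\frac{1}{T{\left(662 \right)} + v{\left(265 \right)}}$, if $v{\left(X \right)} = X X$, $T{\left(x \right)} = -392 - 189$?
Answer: $\frac{1}{69644} \approx 1.4359 \cdot 10^{-5}$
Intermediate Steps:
$T{\left(x \right)} = -581$
$v{\left(X \right)} = X^{2}$
$\frac{1}{T{\left(662 \right)} + v{\left(265 \right)}} = \frac{1}{-581 + 265^{2}} = \frac{1}{-581 + 70225} = \frac{1}{69644}$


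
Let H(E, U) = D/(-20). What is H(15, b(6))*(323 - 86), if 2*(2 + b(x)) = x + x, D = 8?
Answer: -474/5 ≈ -94.800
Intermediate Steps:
b(x) = -2 + x (b(x) = -2 + (x + x)/2 = -2 + (2*x)/2 = -2 + x)
H(E, U) = -⅖ (H(E, U) = 8/(-20) = 8*(-1/20) = -⅖)
H(15, b(6))*(323 - 86) = -2*(323 - 86)/5 = -⅖*237 = -474/5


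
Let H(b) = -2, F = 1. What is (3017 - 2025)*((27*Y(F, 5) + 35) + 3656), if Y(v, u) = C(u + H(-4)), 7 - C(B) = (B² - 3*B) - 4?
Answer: 3956096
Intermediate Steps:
C(B) = 11 - B² + 3*B (C(B) = 7 - ((B² - 3*B) - 4) = 7 - (-4 + B² - 3*B) = 7 + (4 - B² + 3*B) = 11 - B² + 3*B)
Y(v, u) = 5 - (-2 + u)² + 3*u (Y(v, u) = 11 - (u - 2)² + 3*(u - 2) = 11 - (-2 + u)² + 3*(-2 + u) = 11 - (-2 + u)² + (-6 + 3*u) = 5 - (-2 + u)² + 3*u)
(3017 - 2025)*((27*Y(F, 5) + 35) + 3656) = (3017 - 2025)*((27*(1 - 1*5² + 7*5) + 35) + 3656) = 992*((27*(1 - 1*25 + 35) + 35) + 3656) = 992*((27*(1 - 25 + 35) + 35) + 3656) = 992*((27*11 + 35) + 3656) = 992*((297 + 35) + 3656) = 992*(332 + 3656) = 992*3988 = 3956096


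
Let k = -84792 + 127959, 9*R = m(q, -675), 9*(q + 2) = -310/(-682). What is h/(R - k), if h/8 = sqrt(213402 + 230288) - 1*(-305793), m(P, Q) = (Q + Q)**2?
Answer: 815448/53111 + 8*sqrt(443690)/159333 ≈ 15.387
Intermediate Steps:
q = -193/99 (q = -2 + (-310/(-682))/9 = -2 + (-310*(-1/682))/9 = -2 + (1/9)*(5/11) = -2 + 5/99 = -193/99 ≈ -1.9495)
m(P, Q) = 4*Q**2 (m(P, Q) = (2*Q)**2 = 4*Q**2)
R = 202500 (R = (4*(-675)**2)/9 = (4*455625)/9 = (1/9)*1822500 = 202500)
h = 2446344 + 8*sqrt(443690) (h = 8*(sqrt(213402 + 230288) - 1*(-305793)) = 8*(sqrt(443690) + 305793) = 8*(305793 + sqrt(443690)) = 2446344 + 8*sqrt(443690) ≈ 2.4517e+6)
k = 43167
h/(R - k) = (2446344 + 8*sqrt(443690))/(202500 - 1*43167) = (2446344 + 8*sqrt(443690))/(202500 - 43167) = (2446344 + 8*sqrt(443690))/159333 = (2446344 + 8*sqrt(443690))*(1/159333) = 815448/53111 + 8*sqrt(443690)/159333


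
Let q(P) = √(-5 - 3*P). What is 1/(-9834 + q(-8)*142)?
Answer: -4917/48162220 - 71*√19/48162220 ≈ -0.00010852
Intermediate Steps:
1/(-9834 + q(-8)*142) = 1/(-9834 + √(-5 - 3*(-8))*142) = 1/(-9834 + √(-5 + 24)*142) = 1/(-9834 + √19*142) = 1/(-9834 + 142*√19)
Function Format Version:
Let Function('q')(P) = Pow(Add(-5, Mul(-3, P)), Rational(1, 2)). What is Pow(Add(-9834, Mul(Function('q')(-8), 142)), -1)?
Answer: Add(Rational(-4917, 48162220), Mul(Rational(-71, 48162220), Pow(19, Rational(1, 2)))) ≈ -0.00010852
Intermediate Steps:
Pow(Add(-9834, Mul(Function('q')(-8), 142)), -1) = Pow(Add(-9834, Mul(Pow(Add(-5, Mul(-3, -8)), Rational(1, 2)), 142)), -1) = Pow(Add(-9834, Mul(Pow(Add(-5, 24), Rational(1, 2)), 142)), -1) = Pow(Add(-9834, Mul(Pow(19, Rational(1, 2)), 142)), -1) = Pow(Add(-9834, Mul(142, Pow(19, Rational(1, 2)))), -1)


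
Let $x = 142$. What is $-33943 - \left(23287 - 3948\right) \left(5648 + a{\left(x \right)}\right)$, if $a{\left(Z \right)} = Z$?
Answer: $-112006753$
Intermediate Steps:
$-33943 - \left(23287 - 3948\right) \left(5648 + a{\left(x \right)}\right) = -33943 - \left(23287 - 3948\right) \left(5648 + 142\right) = -33943 - 19339 \cdot 5790 = -33943 - 111972810 = -112006753$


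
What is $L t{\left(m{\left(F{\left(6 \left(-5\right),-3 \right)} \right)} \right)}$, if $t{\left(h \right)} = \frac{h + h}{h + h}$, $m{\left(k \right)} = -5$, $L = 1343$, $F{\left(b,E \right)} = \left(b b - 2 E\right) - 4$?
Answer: $1343$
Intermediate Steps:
$F{\left(b,E \right)} = -4 + b^{2} - 2 E$ ($F{\left(b,E \right)} = \left(b^{2} - 2 E\right) - 4 = -4 + b^{2} - 2 E$)
$t{\left(h \right)} = 1$ ($t{\left(h \right)} = \frac{2 h}{2 h} = 2 h \frac{1}{2 h} = 1$)
$L t{\left(m{\left(F{\left(6 \left(-5\right),-3 \right)} \right)} \right)} = 1343 \cdot 1 = 1343$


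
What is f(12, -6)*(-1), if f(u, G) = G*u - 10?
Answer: 82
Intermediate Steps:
f(u, G) = -10 + G*u
f(12, -6)*(-1) = (-10 - 6*12)*(-1) = (-10 - 72)*(-1) = -82*(-1) = 82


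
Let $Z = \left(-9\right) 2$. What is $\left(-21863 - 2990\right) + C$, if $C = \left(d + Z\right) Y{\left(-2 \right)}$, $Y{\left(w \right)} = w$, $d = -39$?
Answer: $-24739$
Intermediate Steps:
$Z = -18$
$C = 114$ ($C = \left(-39 - 18\right) \left(-2\right) = \left(-57\right) \left(-2\right) = 114$)
$\left(-21863 - 2990\right) + C = \left(-21863 - 2990\right) + 114 = -24853 + 114 = -24739$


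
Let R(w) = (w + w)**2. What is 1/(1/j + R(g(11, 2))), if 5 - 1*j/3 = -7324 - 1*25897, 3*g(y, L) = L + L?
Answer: 299034/2126467 ≈ 0.14062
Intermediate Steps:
g(y, L) = 2*L/3 (g(y, L) = (L + L)/3 = (2*L)/3 = 2*L/3)
R(w) = 4*w**2 (R(w) = (2*w)**2 = 4*w**2)
j = 99678 (j = 15 - 3*(-7324 - 1*25897) = 15 - 3*(-7324 - 25897) = 15 - 3*(-33221) = 15 + 99663 = 99678)
1/(1/j + R(g(11, 2))) = 1/(1/99678 + 4*((2/3)*2)**2) = 1/(1/99678 + 4*(4/3)**2) = 1/(1/99678 + 4*(16/9)) = 1/(1/99678 + 64/9) = 1/(2126467/299034) = 299034/2126467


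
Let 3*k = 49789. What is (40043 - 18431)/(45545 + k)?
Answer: 16209/46606 ≈ 0.34779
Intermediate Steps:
k = 49789/3 (k = (⅓)*49789 = 49789/3 ≈ 16596.)
(40043 - 18431)/(45545 + k) = (40043 - 18431)/(45545 + 49789/3) = 21612/(186424/3) = 21612*(3/186424) = 16209/46606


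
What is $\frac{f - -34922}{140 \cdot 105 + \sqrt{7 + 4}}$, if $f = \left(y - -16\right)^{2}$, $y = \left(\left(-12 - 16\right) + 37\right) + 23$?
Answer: $\frac{547222200}{216089989} - \frac{37226 \sqrt{11}}{216089989} \approx 2.5318$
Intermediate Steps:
$y = 32$ ($y = \left(-28 + 37\right) + 23 = 9 + 23 = 32$)
$f = 2304$ ($f = \left(32 - -16\right)^{2} = \left(32 + 16\right)^{2} = 48^{2} = 2304$)
$\frac{f - -34922}{140 \cdot 105 + \sqrt{7 + 4}} = \frac{2304 - -34922}{140 \cdot 105 + \sqrt{7 + 4}} = \frac{2304 + 34922}{14700 + \sqrt{11}} = \frac{37226}{14700 + \sqrt{11}}$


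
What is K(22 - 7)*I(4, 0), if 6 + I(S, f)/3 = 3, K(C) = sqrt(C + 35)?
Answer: -45*sqrt(2) ≈ -63.640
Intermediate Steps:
K(C) = sqrt(35 + C)
I(S, f) = -9 (I(S, f) = -18 + 3*3 = -18 + 9 = -9)
K(22 - 7)*I(4, 0) = sqrt(35 + (22 - 7))*(-9) = sqrt(35 + 15)*(-9) = sqrt(50)*(-9) = (5*sqrt(2))*(-9) = -45*sqrt(2)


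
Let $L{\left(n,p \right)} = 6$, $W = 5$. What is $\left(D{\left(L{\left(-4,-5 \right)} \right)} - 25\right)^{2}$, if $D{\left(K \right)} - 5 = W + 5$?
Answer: $100$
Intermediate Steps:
$D{\left(K \right)} = 15$ ($D{\left(K \right)} = 5 + \left(5 + 5\right) = 5 + 10 = 15$)
$\left(D{\left(L{\left(-4,-5 \right)} \right)} - 25\right)^{2} = \left(15 - 25\right)^{2} = \left(-10\right)^{2} = 100$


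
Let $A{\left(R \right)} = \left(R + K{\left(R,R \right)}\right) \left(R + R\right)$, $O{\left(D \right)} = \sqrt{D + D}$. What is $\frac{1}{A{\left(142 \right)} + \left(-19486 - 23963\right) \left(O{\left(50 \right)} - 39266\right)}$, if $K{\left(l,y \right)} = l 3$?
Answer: $\frac{1}{1705795256} \approx 5.8624 \cdot 10^{-10}$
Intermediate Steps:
$K{\left(l,y \right)} = 3 l$
$O{\left(D \right)} = \sqrt{2} \sqrt{D}$ ($O{\left(D \right)} = \sqrt{2 D} = \sqrt{2} \sqrt{D}$)
$A{\left(R \right)} = 8 R^{2}$ ($A{\left(R \right)} = \left(R + 3 R\right) \left(R + R\right) = 4 R 2 R = 8 R^{2}$)
$\frac{1}{A{\left(142 \right)} + \left(-19486 - 23963\right) \left(O{\left(50 \right)} - 39266\right)} = \frac{1}{8 \cdot 142^{2} + \left(-19486 - 23963\right) \left(\sqrt{2} \sqrt{50} - 39266\right)} = \frac{1}{8 \cdot 20164 - 43449 \left(\sqrt{2} \cdot 5 \sqrt{2} - 39266\right)} = \frac{1}{161312 - 43449 \left(10 - 39266\right)} = \frac{1}{161312 - -1705633944} = \frac{1}{161312 + 1705633944} = \frac{1}{1705795256}$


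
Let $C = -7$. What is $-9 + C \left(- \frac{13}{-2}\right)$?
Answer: $- \frac{109}{2} \approx -54.5$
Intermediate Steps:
$-9 + C \left(- \frac{13}{-2}\right) = -9 - 7 \left(- \frac{13}{-2}\right) = -9 - 7 \left(\left(-13\right) \left(- \frac{1}{2}\right)\right) = -9 - \frac{91}{2} = - \frac{109}{2}$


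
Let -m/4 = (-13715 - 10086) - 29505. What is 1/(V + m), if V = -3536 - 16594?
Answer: 1/193094 ≈ 5.1788e-6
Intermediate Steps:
V = -20130
m = 213224 (m = -4*((-13715 - 10086) - 29505) = -4*(-23801 - 29505) = -4*(-53306) = 213224)
1/(V + m) = 1/(-20130 + 213224) = 1/193094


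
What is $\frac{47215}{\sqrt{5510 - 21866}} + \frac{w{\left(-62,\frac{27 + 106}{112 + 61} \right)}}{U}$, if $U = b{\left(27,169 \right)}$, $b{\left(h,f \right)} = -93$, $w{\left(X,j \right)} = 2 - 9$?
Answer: $\frac{7}{93} - \frac{47215 i \sqrt{4089}}{8178} \approx 0.075269 - 369.18 i$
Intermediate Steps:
$w{\left(X,j \right)} = -7$
$U = -93$
$\frac{47215}{\sqrt{5510 - 21866}} + \frac{w{\left(-62,\frac{27 + 106}{112 + 61} \right)}}{U} = \frac{47215}{\sqrt{5510 - 21866}} - \frac{7}{-93} = \frac{47215}{\sqrt{5510 - 21866}} - - \frac{7}{93} = \frac{47215}{\sqrt{5510 - 21866}} + \frac{7}{93} = \frac{47215}{\sqrt{-16356}} + \frac{7}{93} = \frac{47215}{2 i \sqrt{4089}} + \frac{7}{93} = 47215 \left(- \frac{i \sqrt{4089}}{8178}\right) + \frac{7}{93} = - \frac{47215 i \sqrt{4089}}{8178} + \frac{7}{93} = \frac{7}{93} - \frac{47215 i \sqrt{4089}}{8178}$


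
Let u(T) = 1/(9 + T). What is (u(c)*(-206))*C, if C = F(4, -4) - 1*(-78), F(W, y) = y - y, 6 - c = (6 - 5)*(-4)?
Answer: -16068/19 ≈ -845.68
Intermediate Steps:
c = 10 (c = 6 - (6 - 5)*(-4) = 6 - (-4) = 6 - 1*(-4) = 6 + 4 = 10)
F(W, y) = 0
C = 78 (C = 0 - 1*(-78) = 0 + 78 = 78)
(u(c)*(-206))*C = (-206/(9 + 10))*78 = (-206/19)*78 = ((1/19)*(-206))*78 = -206/19*78 = -16068/19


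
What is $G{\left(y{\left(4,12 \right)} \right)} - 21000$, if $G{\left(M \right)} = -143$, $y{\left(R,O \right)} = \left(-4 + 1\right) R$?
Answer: $-21143$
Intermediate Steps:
$y{\left(R,O \right)} = - 3 R$
$G{\left(y{\left(4,12 \right)} \right)} - 21000 = -143 - 21000 = -21143$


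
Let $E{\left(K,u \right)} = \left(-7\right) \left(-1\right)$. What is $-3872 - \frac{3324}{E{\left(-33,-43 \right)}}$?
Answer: $- \frac{30428}{7} \approx -4346.9$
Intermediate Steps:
$E{\left(K,u \right)} = 7$
$-3872 - \frac{3324}{E{\left(-33,-43 \right)}} = -3872 - \frac{3324}{7} = - \frac{30428}{7}$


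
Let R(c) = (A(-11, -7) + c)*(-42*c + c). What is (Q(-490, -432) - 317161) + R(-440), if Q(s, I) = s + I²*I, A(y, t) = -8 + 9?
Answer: -88858779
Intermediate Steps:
A(y, t) = 1
Q(s, I) = s + I³
R(c) = -41*c*(1 + c) (R(c) = (1 + c)*(-42*c + c) = (1 + c)*(-41*c) = -41*c*(1 + c))
(Q(-490, -432) - 317161) + R(-440) = ((-490 + (-432)³) - 317161) - 41*(-440)*(1 - 440) = ((-490 - 80621568) - 317161) - 41*(-440)*(-439) = (-80622058 - 317161) - 7919560 = -80939219 - 7919560 = -88858779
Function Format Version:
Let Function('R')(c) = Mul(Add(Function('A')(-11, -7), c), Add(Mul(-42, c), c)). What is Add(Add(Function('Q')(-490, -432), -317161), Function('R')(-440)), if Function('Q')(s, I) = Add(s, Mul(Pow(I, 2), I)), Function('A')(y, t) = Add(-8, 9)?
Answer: -88858779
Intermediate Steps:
Function('A')(y, t) = 1
Function('Q')(s, I) = Add(s, Pow(I, 3))
Function('R')(c) = Mul(-41, c, Add(1, c)) (Function('R')(c) = Mul(Add(1, c), Add(Mul(-42, c), c)) = Mul(Add(1, c), Mul(-41, c)) = Mul(-41, c, Add(1, c)))
Add(Add(Function('Q')(-490, -432), -317161), Function('R')(-440)) = Add(Add(Add(-490, Pow(-432, 3)), -317161), Mul(-41, -440, Add(1, -440))) = Add(Add(Add(-490, -80621568), -317161), Mul(-41, -440, -439)) = Add(Add(-80622058, -317161), -7919560) = Add(-80939219, -7919560) = -88858779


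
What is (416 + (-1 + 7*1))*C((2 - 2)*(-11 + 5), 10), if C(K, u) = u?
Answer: 4220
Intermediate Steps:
(416 + (-1 + 7*1))*C((2 - 2)*(-11 + 5), 10) = (416 + (-1 + 7*1))*10 = (416 + (-1 + 7))*10 = (416 + 6)*10 = 422*10 = 4220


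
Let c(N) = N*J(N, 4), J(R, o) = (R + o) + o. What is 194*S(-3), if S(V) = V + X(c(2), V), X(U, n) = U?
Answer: 3298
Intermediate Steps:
J(R, o) = R + 2*o
c(N) = N*(8 + N) (c(N) = N*(N + 2*4) = N*(N + 8) = N*(8 + N))
S(V) = 20 + V (S(V) = V + 2*(8 + 2) = V + 2*10 = V + 20 = 20 + V)
194*S(-3) = 194*(20 - 3) = 194*17 = 3298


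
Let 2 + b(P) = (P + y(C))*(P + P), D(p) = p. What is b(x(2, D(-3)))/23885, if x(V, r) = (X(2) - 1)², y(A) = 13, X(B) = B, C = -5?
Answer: 26/23885 ≈ 0.0010885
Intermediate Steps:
x(V, r) = 1 (x(V, r) = (2 - 1)² = 1² = 1)
b(P) = -2 + 2*P*(13 + P) (b(P) = -2 + (P + 13)*(P + P) = -2 + (13 + P)*(2*P) = -2 + 2*P*(13 + P))
b(x(2, D(-3)))/23885 = (-2 + 2*1² + 26*1)/23885 = (-2 + 2*1 + 26)*(1/23885) = (-2 + 2 + 26)*(1/23885) = 26*(1/23885) = 26/23885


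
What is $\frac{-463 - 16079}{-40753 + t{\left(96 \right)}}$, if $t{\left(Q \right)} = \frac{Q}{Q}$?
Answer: $\frac{919}{2264} \approx 0.40592$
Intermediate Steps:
$t{\left(Q \right)} = 1$
$\frac{-463 - 16079}{-40753 + t{\left(96 \right)}} = \frac{-463 - 16079}{-40753 + 1} = - \frac{16542}{-40752} = \left(-16542\right) \left(- \frac{1}{40752}\right) = \frac{919}{2264}$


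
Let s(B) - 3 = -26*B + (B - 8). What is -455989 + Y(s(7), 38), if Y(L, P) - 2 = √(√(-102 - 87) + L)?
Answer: -455987 + √(-180 + 3*I*√21) ≈ -4.5599e+5 + 13.426*I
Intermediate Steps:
s(B) = -5 - 25*B (s(B) = 3 + (-26*B + (B - 8)) = 3 + (-26*B + (-8 + B)) = 3 + (-8 - 25*B) = -5 - 25*B)
Y(L, P) = 2 + √(L + 3*I*√21) (Y(L, P) = 2 + √(√(-102 - 87) + L) = 2 + √(√(-189) + L) = 2 + √(3*I*√21 + L) = 2 + √(L + 3*I*√21))
-455989 + Y(s(7), 38) = -455989 + (2 + √((-5 - 25*7) + 3*I*√21)) = -455989 + (2 + √((-5 - 175) + 3*I*√21)) = -455989 + (2 + √(-180 + 3*I*√21)) = -455987 + √(-180 + 3*I*√21)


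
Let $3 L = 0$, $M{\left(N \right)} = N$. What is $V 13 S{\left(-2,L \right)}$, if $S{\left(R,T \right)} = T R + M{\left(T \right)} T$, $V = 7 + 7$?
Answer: $0$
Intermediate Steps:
$V = 14$
$L = 0$ ($L = \frac{1}{3} \cdot 0 = 0$)
$S{\left(R,T \right)} = T^{2} + R T$ ($S{\left(R,T \right)} = T R + T T = R T + T^{2} = T^{2} + R T$)
$V 13 S{\left(-2,L \right)} = 14 \cdot 13 \cdot 0 \left(-2 + 0\right) = 182 \cdot 0 \left(-2\right) = 182 \cdot 0 = 0$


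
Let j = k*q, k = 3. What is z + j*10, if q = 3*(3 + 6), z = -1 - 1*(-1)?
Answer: 810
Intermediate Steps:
z = 0 (z = -1 + 1 = 0)
q = 27 (q = 3*9 = 27)
j = 81 (j = 3*27 = 81)
z + j*10 = 0 + 81*10 = 0 + 810 = 810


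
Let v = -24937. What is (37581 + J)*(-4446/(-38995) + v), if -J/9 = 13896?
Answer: 7733607500157/3545 ≈ 2.1816e+9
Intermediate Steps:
J = -125064 (J = -9*13896 = -125064)
(37581 + J)*(-4446/(-38995) + v) = (37581 - 125064)*(-4446/(-38995) - 24937) = -87483*(-4446*(-1/38995) - 24937) = -87483*(4446/38995 - 24937) = -87483*(-972413869/38995) = 7733607500157/3545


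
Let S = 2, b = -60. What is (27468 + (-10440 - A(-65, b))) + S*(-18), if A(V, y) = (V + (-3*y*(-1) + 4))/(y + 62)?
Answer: 34225/2 ≈ 17113.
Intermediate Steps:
A(V, y) = (4 + V + 3*y)/(62 + y) (A(V, y) = (V + (-(-3)*y + 4))/(62 + y) = (V + (3*y + 4))/(62 + y) = (V + (4 + 3*y))/(62 + y) = (4 + V + 3*y)/(62 + y))
(27468 + (-10440 - A(-65, b))) + S*(-18) = (27468 + (-10440 - (4 - 65 + 3*(-60))/(62 - 60))) + 2*(-18) = (27468 + (-10440 - (4 - 65 - 180)/2)) - 36 = (27468 + (-10440 - (-241)/2)) - 36 = (27468 + (-10440 - 1*(-241/2))) - 36 = (27468 + (-10440 + 241/2)) - 36 = (27468 - 20639/2) - 36 = 34297/2 - 36 = 34225/2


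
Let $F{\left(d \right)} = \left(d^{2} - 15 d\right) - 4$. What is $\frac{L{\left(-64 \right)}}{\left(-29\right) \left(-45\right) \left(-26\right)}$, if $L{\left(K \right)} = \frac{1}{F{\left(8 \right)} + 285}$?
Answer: $- \frac{1}{7634250} \approx -1.3099 \cdot 10^{-7}$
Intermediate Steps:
$F{\left(d \right)} = -4 + d^{2} - 15 d$
$L{\left(K \right)} = \frac{1}{225}$ ($L{\left(K \right)} = \frac{1}{\left(-4 + 8^{2} - 120\right) + 285} = \frac{1}{\left(-4 + 64 - 120\right) + 285} = \frac{1}{-60 + 285} = \frac{1}{225}$)
$\frac{L{\left(-64 \right)}}{\left(-29\right) \left(-45\right) \left(-26\right)} = \frac{1}{225 \left(-29\right) \left(-45\right) \left(-26\right)} = \frac{1}{225 \cdot 1305 \left(-26\right)} = \frac{1}{225 \left(-33930\right)} = \frac{1}{225} \left(- \frac{1}{33930}\right) = - \frac{1}{7634250}$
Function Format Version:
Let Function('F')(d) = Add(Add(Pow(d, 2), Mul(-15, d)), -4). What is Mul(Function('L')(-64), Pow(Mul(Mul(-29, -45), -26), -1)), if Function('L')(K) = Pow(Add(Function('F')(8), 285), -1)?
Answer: Rational(-1, 7634250) ≈ -1.3099e-7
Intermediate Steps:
Function('F')(d) = Add(-4, Pow(d, 2), Mul(-15, d))
Function('L')(K) = Rational(1, 225) (Function('L')(K) = Pow(Add(Add(-4, Pow(8, 2), Mul(-15, 8)), 285), -1) = Pow(Add(Add(-4, 64, -120), 285), -1) = Pow(Add(-60, 285), -1) = Pow(225, -1) = Rational(1, 225))
Mul(Function('L')(-64), Pow(Mul(Mul(-29, -45), -26), -1)) = Mul(Rational(1, 225), Pow(Mul(Mul(-29, -45), -26), -1)) = Mul(Rational(1, 225), Pow(Mul(1305, -26), -1)) = Mul(Rational(1, 225), Pow(-33930, -1)) = Mul(Rational(1, 225), Rational(-1, 33930)) = Rational(-1, 7634250)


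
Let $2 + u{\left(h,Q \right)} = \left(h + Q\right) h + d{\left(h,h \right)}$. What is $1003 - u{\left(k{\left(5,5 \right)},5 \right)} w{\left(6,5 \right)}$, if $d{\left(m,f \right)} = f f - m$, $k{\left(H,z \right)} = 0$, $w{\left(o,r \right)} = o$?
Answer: $1015$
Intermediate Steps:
$d{\left(m,f \right)} = f^{2} - m$
$u{\left(h,Q \right)} = -2 + h^{2} - h + h \left(Q + h\right)$ ($u{\left(h,Q \right)} = -2 + \left(\left(h + Q\right) h + \left(h^{2} - h\right)\right) = -2 + \left(\left(Q + h\right) h + \left(h^{2} - h\right)\right) = -2 + \left(h \left(Q + h\right) + \left(h^{2} - h\right)\right) = -2 + \left(h^{2} - h + h \left(Q + h\right)\right) = -2 + h^{2} - h + h \left(Q + h\right)$)
$1003 - u{\left(k{\left(5,5 \right)},5 \right)} w{\left(6,5 \right)} = 1003 - \left(-2 - 0 + 2 \cdot 0^{2} + 5 \cdot 0\right) 6 = 1003 - \left(-2 + 0 + 2 \cdot 0 + 0\right) 6 = 1003 - \left(-2 + 0 + 0 + 0\right) 6 = 1003 - \left(-2\right) 6 = 1003 - -12 = 1003 + 12 = 1015$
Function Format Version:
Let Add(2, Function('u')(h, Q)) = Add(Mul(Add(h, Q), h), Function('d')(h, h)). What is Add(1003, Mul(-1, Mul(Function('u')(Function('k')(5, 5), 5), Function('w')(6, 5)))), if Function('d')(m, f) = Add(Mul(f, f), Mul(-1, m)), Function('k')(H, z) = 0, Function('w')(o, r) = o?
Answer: 1015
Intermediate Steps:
Function('d')(m, f) = Add(Pow(f, 2), Mul(-1, m))
Function('u')(h, Q) = Add(-2, Pow(h, 2), Mul(-1, h), Mul(h, Add(Q, h))) (Function('u')(h, Q) = Add(-2, Add(Mul(Add(h, Q), h), Add(Pow(h, 2), Mul(-1, h)))) = Add(-2, Add(Mul(Add(Q, h), h), Add(Pow(h, 2), Mul(-1, h)))) = Add(-2, Add(Mul(h, Add(Q, h)), Add(Pow(h, 2), Mul(-1, h)))) = Add(-2, Add(Pow(h, 2), Mul(-1, h), Mul(h, Add(Q, h)))) = Add(-2, Pow(h, 2), Mul(-1, h), Mul(h, Add(Q, h))))
Add(1003, Mul(-1, Mul(Function('u')(Function('k')(5, 5), 5), Function('w')(6, 5)))) = Add(1003, Mul(-1, Mul(Add(-2, Mul(-1, 0), Mul(2, Pow(0, 2)), Mul(5, 0)), 6))) = Add(1003, Mul(-1, Mul(Add(-2, 0, Mul(2, 0), 0), 6))) = Add(1003, Mul(-1, Mul(Add(-2, 0, 0, 0), 6))) = Add(1003, Mul(-1, Mul(-2, 6))) = Add(1003, Mul(-1, -12)) = Add(1003, 12) = 1015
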